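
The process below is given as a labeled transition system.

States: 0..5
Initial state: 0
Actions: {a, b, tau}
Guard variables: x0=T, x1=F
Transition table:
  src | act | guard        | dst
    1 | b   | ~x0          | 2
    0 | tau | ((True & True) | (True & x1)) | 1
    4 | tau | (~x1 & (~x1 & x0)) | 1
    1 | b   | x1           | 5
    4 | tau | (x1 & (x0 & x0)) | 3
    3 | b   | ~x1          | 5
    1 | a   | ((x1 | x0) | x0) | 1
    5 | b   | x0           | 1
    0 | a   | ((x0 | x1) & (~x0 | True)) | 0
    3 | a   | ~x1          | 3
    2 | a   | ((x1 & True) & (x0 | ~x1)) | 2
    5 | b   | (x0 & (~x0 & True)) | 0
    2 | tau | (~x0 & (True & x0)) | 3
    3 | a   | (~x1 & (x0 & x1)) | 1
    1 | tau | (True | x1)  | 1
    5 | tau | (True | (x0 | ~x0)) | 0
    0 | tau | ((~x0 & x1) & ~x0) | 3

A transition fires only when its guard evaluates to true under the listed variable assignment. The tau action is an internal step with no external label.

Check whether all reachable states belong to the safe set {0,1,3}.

Answer: INVARIANT HOLDS

Trace:
Safe = {0,1,3}
Reach set: {0,1}
  0: safe
  1: safe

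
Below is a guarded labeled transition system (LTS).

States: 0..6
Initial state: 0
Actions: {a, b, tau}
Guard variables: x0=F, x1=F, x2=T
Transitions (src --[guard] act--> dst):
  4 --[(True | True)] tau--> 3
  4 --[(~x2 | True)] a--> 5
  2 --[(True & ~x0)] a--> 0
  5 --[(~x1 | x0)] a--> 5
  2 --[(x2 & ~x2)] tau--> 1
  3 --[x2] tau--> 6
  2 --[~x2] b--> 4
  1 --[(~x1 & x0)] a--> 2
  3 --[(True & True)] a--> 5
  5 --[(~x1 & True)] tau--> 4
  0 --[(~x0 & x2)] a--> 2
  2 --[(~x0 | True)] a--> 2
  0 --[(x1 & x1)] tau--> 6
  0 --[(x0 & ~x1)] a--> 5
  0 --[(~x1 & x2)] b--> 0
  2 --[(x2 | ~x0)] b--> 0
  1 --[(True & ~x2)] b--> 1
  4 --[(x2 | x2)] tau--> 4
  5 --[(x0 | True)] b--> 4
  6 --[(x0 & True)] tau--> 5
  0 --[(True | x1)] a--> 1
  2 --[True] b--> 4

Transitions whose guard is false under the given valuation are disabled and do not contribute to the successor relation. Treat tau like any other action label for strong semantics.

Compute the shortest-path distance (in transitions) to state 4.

Breadth-first toward 4:
  Layer 0: {0}
  Layer 1: {1,2}
  Layer 2: {4}
first hit 4 at d=2 via a·b

Answer: 2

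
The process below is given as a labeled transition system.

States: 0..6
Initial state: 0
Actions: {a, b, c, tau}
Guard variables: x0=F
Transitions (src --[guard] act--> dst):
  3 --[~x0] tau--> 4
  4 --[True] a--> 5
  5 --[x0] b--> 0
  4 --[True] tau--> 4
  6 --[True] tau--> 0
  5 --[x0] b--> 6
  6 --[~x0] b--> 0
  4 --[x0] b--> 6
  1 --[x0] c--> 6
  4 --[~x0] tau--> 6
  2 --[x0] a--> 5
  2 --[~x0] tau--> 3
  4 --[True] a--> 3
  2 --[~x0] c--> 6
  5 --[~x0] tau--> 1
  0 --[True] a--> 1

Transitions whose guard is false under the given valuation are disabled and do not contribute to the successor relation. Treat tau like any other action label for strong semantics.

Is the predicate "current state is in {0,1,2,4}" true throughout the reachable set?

Answer: INVARIANT HOLDS

Analysis:
Allowed set {0,1,2,4}
Reach set: {0,1}
  0: ok
  1: ok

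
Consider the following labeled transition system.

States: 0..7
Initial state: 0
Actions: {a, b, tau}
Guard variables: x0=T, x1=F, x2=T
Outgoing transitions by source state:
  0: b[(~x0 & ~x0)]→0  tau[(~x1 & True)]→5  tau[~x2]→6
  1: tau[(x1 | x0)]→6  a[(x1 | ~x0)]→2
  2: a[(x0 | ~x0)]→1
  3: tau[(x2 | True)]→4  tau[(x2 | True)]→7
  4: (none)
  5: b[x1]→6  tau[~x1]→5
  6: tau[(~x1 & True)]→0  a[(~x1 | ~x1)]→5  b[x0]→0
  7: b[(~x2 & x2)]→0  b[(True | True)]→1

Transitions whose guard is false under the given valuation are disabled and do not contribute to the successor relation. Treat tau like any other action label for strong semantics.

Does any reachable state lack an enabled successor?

Answer: DEADLOCK-FREE

Analysis:
R = {0,5}
  0: tau→5  [1 out]
  5: tau→5  [1 out]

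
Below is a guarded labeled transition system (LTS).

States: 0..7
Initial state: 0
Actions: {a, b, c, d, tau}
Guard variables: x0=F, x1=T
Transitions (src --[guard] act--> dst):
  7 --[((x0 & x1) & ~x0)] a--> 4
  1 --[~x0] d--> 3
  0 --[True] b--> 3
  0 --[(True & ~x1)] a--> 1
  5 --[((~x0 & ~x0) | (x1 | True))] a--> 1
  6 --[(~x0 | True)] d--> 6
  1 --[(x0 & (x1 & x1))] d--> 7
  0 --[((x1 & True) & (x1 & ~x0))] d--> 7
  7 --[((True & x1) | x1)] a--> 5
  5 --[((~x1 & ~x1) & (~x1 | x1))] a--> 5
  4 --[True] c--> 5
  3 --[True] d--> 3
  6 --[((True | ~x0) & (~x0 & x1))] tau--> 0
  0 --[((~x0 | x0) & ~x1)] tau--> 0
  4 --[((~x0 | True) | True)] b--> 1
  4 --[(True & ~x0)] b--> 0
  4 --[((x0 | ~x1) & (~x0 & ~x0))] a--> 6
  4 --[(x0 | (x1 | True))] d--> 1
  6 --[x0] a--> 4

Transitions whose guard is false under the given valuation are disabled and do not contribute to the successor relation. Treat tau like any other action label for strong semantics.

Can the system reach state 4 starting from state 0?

Answer: UNREACHABLE

Working:
Guard filter leaves 12 enabled edge(s).
Layer 0: {0}
Layer 1: {3,7}  total {0,3,7}
Layer 2: {5}  total {0,3,5,7}
Layer 3: {1}  total {0,1,3,5,7}
Reachable = {0,1,3,5,7}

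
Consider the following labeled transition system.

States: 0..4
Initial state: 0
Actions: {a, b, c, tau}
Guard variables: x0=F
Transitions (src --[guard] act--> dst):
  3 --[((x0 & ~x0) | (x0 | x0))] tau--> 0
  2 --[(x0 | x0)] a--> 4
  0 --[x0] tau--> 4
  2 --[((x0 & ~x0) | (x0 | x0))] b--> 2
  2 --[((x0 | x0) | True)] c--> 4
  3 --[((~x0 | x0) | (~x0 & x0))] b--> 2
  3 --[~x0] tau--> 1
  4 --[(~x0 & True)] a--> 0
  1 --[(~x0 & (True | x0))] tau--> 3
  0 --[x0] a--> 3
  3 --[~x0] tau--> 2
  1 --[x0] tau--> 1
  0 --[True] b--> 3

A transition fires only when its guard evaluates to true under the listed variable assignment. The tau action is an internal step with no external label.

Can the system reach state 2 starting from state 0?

After dropping false guards: 7 live edges.
Layer 0: {0}
Layer 1: {3}  now seen {0,3}
Layer 2: {1,2}  now seen {0,1,2,3}
Layer 3: {4}  now seen {0,1,2,3,4}
R = {0,1,2,3,4}
witness 2: b·b

Answer: REACHABLE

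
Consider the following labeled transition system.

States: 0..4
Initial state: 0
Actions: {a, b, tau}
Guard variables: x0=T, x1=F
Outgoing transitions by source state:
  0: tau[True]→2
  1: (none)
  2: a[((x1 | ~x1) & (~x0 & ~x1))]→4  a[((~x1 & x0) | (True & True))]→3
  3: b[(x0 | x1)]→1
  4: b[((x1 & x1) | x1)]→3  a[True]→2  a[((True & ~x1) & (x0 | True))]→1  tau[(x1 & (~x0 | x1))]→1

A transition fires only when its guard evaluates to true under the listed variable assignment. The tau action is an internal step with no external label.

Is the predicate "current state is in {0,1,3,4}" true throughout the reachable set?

Safe = {0,1,3,4}
R = {0,1,2,3}
  0: ✓
  1: ✓
  2: ✗ unsafe
  3: ✓
counterexample path to 2: tau

Answer: INVARIANT VIOLATED at state 2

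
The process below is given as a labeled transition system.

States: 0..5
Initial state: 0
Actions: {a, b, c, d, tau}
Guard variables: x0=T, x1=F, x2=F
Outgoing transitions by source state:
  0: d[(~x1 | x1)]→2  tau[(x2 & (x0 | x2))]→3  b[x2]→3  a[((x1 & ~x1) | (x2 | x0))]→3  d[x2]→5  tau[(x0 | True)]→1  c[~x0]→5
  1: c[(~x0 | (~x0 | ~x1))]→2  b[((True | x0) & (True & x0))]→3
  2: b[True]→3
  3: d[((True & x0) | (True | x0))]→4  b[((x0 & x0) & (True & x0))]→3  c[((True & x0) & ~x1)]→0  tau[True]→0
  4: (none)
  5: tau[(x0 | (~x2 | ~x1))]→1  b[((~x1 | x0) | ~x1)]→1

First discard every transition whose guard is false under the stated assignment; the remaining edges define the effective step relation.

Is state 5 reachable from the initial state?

After dropping false guards: 12 live edges.
depth 0: {0}
depth 1: {1,2,3}  cumulative {0,1,2,3}
depth 2: {4}  cumulative {0,1,2,3,4}
R = {0,1,2,3,4}

Answer: UNREACHABLE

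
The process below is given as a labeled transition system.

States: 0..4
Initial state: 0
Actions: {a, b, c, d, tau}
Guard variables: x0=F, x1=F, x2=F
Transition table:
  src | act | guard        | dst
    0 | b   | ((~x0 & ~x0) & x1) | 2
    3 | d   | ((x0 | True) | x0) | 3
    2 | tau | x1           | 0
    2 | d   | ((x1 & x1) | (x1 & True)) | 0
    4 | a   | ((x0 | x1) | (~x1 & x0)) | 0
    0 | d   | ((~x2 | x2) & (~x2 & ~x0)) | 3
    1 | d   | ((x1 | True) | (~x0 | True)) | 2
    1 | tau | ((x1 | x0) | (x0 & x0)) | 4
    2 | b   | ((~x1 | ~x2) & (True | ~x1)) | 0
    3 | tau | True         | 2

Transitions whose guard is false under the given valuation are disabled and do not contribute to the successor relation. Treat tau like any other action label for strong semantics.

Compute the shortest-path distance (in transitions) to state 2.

Answer: 2

Analysis:
Breadth-first toward 2:
  depth 0: {0}
  depth 1: {3}
  depth 2: {2}
first hit 2 at d=2 via d·tau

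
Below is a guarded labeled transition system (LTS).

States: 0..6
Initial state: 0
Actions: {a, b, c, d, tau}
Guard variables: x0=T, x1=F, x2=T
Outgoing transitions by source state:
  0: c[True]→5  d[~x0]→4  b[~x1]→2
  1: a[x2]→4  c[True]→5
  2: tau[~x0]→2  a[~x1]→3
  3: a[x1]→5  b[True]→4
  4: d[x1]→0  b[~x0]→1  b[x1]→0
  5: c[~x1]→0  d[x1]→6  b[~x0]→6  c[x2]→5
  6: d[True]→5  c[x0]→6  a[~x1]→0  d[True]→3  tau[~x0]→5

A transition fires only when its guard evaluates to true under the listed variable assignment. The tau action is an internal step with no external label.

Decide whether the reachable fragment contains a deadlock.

Answer: DEADLOCK at state 4

Trace:
R = {0,2,3,4,5}
  0: b→2  c→5  [deg 2]
  2: a→3  [deg 1]
  3: b→4  [deg 1]
  4: ∅  [no exit]
  5: c→0  c→5  [deg 2]
witness 4: b·a·b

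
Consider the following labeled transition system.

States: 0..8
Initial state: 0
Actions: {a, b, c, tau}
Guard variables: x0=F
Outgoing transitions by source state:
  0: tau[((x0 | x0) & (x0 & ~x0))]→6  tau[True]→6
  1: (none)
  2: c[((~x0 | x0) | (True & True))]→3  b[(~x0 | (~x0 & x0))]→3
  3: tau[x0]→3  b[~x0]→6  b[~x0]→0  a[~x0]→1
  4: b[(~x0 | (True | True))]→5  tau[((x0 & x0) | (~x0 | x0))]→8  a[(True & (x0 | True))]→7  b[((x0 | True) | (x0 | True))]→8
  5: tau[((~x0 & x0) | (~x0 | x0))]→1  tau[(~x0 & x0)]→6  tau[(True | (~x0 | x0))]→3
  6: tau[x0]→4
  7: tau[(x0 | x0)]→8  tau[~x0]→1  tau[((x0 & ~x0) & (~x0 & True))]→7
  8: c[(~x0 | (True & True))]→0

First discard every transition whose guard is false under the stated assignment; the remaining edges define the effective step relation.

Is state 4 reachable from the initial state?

Answer: UNREACHABLE

Analysis:
14 transition(s) survive guard evaluation.
L0 = {0}
L1 = {6}  now seen {0,6}
Reachable = {0,6}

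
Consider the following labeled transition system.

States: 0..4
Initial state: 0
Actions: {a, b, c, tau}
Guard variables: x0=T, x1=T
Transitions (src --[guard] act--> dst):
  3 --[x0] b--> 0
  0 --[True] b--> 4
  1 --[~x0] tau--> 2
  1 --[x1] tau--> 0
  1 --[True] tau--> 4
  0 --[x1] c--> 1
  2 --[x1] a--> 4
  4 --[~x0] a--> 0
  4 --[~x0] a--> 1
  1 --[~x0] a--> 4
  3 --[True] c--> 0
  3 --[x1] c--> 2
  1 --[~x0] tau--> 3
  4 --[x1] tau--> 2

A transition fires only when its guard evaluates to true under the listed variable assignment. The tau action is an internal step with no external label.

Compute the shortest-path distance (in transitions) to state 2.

Answer: 2

Trace:
Layered search for 2:
  Layer 0: {0}
  Layer 1: {1,4}
  Layer 2: {2}
depth(2)=2, e.g. b·tau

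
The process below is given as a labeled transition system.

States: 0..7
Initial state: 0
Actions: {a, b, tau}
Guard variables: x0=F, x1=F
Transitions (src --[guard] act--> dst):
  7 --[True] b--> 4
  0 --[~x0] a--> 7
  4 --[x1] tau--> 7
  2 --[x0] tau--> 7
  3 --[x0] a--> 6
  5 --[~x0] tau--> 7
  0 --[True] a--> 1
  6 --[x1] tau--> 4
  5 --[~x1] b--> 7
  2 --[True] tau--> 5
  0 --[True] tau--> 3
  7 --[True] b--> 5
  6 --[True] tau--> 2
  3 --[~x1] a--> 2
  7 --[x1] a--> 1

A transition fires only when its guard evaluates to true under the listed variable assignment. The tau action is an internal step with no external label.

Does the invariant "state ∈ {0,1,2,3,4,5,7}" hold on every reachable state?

Allowed set {0,1,2,3,4,5,7}
R = {0,1,2,3,4,5,7}
  0: safe
  1: safe
  2: safe
  3: safe
  4: safe
  5: safe
  7: safe

Answer: INVARIANT HOLDS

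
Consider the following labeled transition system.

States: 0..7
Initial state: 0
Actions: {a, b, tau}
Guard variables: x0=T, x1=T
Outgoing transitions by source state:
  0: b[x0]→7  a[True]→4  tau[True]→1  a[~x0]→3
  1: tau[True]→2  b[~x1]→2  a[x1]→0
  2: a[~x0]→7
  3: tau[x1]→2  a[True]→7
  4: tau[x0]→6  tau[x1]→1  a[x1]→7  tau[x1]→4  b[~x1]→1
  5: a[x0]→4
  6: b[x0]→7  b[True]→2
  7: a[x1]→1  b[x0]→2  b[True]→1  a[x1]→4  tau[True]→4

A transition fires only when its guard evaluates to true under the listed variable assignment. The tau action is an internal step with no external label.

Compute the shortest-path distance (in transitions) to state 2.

Answer: 2

Trace:
Breadth-first toward 2:
  depth 0: {0}
  depth 1: {1,4,7}
  depth 2: {2,6}
depth(2)=2, e.g. b·b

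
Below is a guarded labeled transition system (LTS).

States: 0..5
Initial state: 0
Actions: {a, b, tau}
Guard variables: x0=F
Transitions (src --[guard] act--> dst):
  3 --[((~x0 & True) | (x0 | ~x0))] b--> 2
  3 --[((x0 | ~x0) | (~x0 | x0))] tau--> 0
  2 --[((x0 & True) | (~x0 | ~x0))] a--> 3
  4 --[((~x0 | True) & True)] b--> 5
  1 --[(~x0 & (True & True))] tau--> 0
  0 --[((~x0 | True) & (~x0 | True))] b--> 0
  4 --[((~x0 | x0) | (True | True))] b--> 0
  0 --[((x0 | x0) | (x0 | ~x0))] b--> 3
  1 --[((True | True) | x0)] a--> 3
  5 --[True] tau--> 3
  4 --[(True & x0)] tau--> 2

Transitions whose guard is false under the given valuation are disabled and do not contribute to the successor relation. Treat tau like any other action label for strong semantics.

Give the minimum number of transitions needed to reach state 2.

Answer: 2

Analysis:
Breadth-first toward 2:
  L0 = {0}
  L1 = {3}
  L2 = {2}
depth(2)=2, e.g. b·b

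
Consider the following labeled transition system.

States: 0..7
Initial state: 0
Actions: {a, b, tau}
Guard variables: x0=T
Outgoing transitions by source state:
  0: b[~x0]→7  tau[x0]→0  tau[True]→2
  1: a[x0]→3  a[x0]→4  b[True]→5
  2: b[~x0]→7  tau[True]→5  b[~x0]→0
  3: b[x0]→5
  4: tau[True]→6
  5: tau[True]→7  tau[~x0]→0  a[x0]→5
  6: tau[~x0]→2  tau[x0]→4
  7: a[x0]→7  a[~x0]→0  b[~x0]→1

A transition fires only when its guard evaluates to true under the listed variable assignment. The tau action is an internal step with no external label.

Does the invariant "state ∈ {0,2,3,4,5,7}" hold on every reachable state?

Answer: INVARIANT HOLDS

Trace:
Allowed set {0,2,3,4,5,7}
Reach set: {0,2,5,7}
  0: ✓
  2: ✓
  5: ✓
  7: ✓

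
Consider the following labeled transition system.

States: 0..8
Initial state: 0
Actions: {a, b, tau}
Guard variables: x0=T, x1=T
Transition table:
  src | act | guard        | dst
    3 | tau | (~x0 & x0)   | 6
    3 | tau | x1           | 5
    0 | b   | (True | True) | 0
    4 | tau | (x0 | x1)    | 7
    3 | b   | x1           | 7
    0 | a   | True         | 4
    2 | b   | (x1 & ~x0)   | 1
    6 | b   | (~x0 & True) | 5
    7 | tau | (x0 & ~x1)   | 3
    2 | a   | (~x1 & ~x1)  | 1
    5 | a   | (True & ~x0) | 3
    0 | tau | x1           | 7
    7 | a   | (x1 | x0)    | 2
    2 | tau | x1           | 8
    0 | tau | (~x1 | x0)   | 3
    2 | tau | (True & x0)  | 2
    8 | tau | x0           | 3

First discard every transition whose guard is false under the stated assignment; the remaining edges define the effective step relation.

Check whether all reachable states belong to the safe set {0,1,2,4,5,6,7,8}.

Safe = {0,1,2,4,5,6,7,8}
Reach set: {0,2,3,4,5,7,8}
  0: ✓
  2: ✓
  3: VIOLATES
  4: ✓
  5: ✓
  7: ✓
  8: ✓
counterexample path to 3: tau

Answer: INVARIANT VIOLATED at state 3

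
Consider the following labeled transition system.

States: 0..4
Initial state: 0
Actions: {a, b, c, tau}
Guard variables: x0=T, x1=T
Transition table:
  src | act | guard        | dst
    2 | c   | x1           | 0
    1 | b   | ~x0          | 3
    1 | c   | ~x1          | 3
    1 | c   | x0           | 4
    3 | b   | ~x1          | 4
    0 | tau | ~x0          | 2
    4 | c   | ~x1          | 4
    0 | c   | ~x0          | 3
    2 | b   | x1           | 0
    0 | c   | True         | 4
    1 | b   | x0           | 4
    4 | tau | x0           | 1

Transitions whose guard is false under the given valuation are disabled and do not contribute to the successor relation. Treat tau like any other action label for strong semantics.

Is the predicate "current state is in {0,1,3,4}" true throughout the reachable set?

Answer: INVARIANT HOLDS

Analysis:
Inv-set: {0,1,3,4}
Reach set: {0,1,4}
  0: ✓
  1: ✓
  4: ✓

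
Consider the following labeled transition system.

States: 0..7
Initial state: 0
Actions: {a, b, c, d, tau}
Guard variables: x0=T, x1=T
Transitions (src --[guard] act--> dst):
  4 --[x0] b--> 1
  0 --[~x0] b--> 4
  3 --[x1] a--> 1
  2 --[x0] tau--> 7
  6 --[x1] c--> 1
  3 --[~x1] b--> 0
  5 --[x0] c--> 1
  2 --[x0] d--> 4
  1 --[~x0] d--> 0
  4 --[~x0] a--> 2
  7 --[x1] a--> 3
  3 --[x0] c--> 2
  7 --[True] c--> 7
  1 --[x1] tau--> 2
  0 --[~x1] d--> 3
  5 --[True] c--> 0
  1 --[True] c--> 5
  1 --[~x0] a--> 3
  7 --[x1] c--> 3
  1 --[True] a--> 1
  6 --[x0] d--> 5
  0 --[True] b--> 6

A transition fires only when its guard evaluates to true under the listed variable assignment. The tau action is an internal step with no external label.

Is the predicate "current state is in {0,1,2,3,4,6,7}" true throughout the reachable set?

Answer: INVARIANT VIOLATED at state 5

Trace:
Allowed set {0,1,2,3,4,6,7}
Reach set: {0,1,2,3,4,5,6,7}
  0: safe
  1: safe
  2: safe
  3: safe
  4: safe
  5: ✗ unsafe
  6: safe
  7: safe
counterexample path to 5: b·d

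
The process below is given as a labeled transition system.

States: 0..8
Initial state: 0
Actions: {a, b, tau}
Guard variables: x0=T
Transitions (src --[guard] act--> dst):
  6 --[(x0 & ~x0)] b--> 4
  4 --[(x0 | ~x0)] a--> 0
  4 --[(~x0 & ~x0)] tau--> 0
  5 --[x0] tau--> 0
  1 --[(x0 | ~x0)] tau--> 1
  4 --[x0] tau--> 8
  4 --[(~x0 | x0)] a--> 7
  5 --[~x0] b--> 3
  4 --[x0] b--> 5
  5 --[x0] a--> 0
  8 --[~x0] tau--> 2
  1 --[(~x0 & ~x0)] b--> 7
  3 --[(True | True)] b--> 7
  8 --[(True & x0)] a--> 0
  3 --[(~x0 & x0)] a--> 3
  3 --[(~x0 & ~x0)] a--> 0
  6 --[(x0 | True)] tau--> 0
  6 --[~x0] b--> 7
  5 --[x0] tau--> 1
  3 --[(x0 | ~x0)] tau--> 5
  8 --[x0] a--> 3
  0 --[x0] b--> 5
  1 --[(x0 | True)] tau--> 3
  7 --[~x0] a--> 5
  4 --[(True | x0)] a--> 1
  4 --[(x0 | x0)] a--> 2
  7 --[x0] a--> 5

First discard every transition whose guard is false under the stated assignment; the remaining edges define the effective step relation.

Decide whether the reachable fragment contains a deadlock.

R = {0,1,3,5,7}
  0: b→5  [1 out]
  1: tau→1  tau→3  [2 out]
  3: b→7  tau→5  [2 out]
  5: a→0  tau→0  tau→1  [3 out]
  7: a→5  [1 out]

Answer: DEADLOCK-FREE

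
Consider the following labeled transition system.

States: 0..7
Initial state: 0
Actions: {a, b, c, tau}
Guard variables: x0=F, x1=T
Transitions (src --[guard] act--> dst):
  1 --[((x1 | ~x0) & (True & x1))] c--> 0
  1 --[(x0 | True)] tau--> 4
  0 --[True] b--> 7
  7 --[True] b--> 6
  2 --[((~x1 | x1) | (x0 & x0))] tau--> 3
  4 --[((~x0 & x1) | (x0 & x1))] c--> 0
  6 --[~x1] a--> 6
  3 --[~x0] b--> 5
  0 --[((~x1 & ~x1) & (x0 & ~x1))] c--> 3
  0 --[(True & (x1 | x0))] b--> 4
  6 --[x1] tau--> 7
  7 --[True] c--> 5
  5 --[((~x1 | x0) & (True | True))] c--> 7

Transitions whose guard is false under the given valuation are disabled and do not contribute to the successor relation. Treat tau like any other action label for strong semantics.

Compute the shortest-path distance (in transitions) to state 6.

Breadth-first toward 6:
  depth 0: {0}
  depth 1: {4,7}
  depth 2: {5,6}
first hit 6 at d=2 via b·b

Answer: 2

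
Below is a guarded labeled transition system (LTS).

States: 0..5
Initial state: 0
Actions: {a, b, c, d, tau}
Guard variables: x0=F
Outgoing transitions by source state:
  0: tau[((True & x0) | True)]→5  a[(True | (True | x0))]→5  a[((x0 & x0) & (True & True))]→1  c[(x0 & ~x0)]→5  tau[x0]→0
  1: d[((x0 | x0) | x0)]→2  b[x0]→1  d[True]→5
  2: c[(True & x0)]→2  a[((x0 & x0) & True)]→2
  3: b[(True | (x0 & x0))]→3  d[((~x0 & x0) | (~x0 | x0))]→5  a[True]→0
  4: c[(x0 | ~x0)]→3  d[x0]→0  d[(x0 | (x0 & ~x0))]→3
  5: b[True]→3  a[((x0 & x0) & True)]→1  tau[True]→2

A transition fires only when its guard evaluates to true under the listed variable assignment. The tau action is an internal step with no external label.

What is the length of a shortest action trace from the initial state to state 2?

BFS to 2:
  depth 0: {0}
  depth 1: {5}
  depth 2: {2,3}
first hit 2 at d=2 via a·tau

Answer: 2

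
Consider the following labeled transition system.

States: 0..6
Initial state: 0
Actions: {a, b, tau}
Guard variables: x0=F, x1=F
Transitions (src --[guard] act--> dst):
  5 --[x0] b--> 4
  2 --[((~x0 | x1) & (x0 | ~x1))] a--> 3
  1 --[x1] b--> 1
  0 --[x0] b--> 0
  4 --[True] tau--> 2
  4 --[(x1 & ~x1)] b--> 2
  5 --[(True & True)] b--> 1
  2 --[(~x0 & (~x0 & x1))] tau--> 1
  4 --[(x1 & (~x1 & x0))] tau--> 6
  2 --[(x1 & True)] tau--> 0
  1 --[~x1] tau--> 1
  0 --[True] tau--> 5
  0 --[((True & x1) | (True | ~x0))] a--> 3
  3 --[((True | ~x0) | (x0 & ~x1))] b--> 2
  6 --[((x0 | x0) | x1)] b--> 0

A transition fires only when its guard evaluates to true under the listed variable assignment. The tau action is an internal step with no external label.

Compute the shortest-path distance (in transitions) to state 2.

Answer: 2

Trace:
BFS to 2:
  Layer 0: {0}
  Layer 1: {3,5}
  Layer 2: {1,2}
2 enters at depth 2; path a·b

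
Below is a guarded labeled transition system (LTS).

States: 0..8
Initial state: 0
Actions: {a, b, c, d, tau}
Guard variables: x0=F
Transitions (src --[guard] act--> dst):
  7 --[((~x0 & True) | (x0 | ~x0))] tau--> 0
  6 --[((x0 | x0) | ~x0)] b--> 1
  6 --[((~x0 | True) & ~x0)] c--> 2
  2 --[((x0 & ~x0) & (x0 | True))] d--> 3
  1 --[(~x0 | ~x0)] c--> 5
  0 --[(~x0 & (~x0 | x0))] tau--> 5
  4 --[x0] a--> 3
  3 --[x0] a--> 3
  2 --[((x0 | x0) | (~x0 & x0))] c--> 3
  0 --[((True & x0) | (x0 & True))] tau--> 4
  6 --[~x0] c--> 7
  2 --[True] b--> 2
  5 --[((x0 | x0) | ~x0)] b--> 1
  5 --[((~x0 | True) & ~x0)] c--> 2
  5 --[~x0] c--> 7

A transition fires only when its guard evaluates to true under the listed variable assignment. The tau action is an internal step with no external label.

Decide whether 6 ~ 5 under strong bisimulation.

Refine partition for ~:
  π0 = {{0,1,2,3,4,5,6,7,8}}
  π1 = {{0,7},{1},{2},{3,4,8},{5,6}}
  π2 = {{0},{1},{2},{3,4,8},{5,6},{7}}
6 equivalence class(es) (converged in 3)
[6]={5,6}  [5]={5,6}

Answer: BISIMILAR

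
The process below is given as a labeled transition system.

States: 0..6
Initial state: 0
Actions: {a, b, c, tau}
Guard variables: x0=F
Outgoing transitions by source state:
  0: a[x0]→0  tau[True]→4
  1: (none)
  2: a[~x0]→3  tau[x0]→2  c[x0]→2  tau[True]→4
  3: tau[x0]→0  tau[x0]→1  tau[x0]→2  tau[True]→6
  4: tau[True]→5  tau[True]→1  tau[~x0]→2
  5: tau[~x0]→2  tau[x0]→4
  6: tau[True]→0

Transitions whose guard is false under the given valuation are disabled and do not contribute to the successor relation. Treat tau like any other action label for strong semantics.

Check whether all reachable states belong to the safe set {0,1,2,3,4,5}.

Answer: INVARIANT VIOLATED at state 6

Analysis:
Allowed set {0,1,2,3,4,5}
Reachable = {0,1,2,3,4,5,6}
  0: ✓
  1: ✓
  2: ✓
  3: ✓
  4: ✓
  5: ✓
  6: ✗ unsafe
counterexample path to 6: tau·tau·a·tau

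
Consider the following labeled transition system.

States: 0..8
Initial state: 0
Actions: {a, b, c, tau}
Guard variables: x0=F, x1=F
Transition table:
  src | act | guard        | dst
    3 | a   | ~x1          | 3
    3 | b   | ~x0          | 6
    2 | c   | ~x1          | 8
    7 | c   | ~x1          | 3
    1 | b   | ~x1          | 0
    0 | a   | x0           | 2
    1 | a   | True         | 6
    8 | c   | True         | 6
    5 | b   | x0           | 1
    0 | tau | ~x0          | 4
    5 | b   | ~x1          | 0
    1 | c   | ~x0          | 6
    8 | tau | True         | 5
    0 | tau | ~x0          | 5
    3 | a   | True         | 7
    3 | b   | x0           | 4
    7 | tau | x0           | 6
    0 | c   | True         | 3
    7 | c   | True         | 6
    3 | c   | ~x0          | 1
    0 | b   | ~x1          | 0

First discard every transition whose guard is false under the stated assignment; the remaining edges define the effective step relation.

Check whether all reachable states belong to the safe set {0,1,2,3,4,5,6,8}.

Answer: INVARIANT VIOLATED at state 7

Working:
Allowed set {0,1,2,3,4,5,6,8}
Reach set: {0,1,3,4,5,6,7}
  0: ok
  1: ok
  3: ok
  4: ok
  5: ok
  6: ok
  7: VIOLATES
reach 7 via c·a — violates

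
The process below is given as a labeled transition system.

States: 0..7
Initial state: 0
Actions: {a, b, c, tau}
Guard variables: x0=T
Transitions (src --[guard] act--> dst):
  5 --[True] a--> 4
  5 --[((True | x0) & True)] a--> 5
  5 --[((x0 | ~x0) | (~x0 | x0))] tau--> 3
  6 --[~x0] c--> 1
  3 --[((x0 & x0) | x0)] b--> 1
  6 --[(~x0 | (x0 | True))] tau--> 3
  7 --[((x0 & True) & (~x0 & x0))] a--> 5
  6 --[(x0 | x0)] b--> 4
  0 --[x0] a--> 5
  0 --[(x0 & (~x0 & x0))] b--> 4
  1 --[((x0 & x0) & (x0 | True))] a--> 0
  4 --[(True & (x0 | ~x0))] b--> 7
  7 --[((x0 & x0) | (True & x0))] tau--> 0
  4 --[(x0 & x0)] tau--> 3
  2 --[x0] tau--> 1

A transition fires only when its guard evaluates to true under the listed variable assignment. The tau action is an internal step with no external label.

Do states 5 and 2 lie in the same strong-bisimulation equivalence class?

Answer: NOT BISIMILAR

Trace:
Compute ~ classes (split until stable):
  π0 = {{0,1,2,3,4,5,6,7}}
  π1 = {{0,1},{2,7},{3},{4,6},{5}}
  π2 = {{0},{1},{2,7},{3},{4},{5},{6}}
  π3 = {{0},{1},{2},{3},{4},{5},{6},{7}}
8 equivalence class(es) (converged in 4)
[5]={5}  [2]={2}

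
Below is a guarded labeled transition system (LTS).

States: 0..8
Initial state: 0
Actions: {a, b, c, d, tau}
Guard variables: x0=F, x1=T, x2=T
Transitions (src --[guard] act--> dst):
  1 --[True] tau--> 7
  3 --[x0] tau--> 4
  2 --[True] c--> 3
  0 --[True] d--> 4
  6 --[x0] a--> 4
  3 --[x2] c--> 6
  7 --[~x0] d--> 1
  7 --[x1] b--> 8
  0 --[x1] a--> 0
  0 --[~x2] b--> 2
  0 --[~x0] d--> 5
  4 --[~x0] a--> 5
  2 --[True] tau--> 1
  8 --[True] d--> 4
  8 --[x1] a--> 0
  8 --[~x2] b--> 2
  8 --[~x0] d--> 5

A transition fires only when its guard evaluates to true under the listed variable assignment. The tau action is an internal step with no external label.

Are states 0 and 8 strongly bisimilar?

Compute ~ classes (split until stable):
  round 0: {{0,1,2,3,4,5,6,7,8}}
  round 1: {{0,8},{1},{2},{3},{4},{5,6},{7}}
stable after 2 split(s): 7 block(s)
0∈{0,8}, 8∈{0,8}

Answer: BISIMILAR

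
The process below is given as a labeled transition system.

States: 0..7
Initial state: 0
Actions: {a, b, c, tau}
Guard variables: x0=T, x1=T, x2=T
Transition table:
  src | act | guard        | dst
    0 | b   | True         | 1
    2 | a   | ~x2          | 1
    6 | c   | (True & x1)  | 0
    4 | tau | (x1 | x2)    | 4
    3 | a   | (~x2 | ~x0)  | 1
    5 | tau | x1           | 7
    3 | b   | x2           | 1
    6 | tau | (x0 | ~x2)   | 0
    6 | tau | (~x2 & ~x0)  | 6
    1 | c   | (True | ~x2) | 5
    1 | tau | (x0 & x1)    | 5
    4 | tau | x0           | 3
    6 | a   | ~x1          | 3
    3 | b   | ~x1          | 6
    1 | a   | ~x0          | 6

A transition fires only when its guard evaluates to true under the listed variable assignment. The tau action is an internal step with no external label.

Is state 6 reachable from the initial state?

9 transition(s) survive guard evaluation.
depth 0: {0}
depth 1: {1}  total {0,1}
depth 2: {5}  total {0,1,5}
depth 3: {7}  total {0,1,5,7}
R = {0,1,5,7}

Answer: UNREACHABLE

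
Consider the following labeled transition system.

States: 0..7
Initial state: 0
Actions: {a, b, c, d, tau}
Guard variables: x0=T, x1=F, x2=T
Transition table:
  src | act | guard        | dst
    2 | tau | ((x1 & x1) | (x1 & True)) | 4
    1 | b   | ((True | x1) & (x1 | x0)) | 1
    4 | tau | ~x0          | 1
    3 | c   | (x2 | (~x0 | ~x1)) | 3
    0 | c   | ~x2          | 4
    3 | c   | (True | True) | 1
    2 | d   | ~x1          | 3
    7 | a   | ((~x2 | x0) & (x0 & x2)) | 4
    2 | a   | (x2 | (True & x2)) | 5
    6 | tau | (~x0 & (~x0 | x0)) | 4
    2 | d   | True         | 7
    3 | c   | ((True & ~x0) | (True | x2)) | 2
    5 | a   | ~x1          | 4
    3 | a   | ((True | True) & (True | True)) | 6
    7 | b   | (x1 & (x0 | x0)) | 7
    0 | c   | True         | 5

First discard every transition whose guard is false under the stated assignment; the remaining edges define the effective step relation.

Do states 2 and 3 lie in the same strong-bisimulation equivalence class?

Compute ~ classes (split until stable):
  round 0: {{0,1,2,3,4,5,6,7}}
  round 1: {{0},{1},{2},{3},{4,6},{5,7}}
stable after 2 split(s): 6 block(s)
class of 2: {2}; class of 3: {3}

Answer: NOT BISIMILAR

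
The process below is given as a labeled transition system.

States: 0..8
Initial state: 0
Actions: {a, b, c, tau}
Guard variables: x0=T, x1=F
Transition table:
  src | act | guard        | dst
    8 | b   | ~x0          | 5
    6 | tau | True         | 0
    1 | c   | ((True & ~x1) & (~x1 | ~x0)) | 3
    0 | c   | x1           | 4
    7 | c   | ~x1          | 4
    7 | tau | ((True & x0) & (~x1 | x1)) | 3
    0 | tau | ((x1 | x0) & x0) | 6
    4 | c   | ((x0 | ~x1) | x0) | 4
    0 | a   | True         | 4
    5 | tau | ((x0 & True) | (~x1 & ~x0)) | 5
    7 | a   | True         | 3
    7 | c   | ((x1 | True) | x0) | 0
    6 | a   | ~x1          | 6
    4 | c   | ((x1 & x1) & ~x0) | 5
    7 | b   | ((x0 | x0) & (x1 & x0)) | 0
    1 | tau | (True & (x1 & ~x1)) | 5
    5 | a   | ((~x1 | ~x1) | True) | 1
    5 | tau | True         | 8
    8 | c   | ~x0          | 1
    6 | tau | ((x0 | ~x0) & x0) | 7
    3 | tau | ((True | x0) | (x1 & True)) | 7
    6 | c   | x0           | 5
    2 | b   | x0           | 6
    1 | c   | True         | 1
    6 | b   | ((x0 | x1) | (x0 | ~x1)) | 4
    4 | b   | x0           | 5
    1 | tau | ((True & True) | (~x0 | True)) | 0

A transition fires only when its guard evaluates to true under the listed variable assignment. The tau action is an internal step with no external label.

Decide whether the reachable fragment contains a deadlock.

Answer: DEADLOCK at state 8

Working:
R = {0,1,3,4,5,6,7,8}
  0: a→4  tau→6  [2 out]
  1: c→1  c→3  tau→0  [3 out]
  3: tau→7  [1 out]
  4: b→5  c→4  [2 out]
  5: a→1  tau→5  tau→8  [3 out]
  6: a→6  b→4  c→5  tau→0  tau→7  [5 out]
  7: a→3  c→0  c→4  tau→3  [4 out]
  8: ∅  [no exit]
Path to 8: tau·c·tau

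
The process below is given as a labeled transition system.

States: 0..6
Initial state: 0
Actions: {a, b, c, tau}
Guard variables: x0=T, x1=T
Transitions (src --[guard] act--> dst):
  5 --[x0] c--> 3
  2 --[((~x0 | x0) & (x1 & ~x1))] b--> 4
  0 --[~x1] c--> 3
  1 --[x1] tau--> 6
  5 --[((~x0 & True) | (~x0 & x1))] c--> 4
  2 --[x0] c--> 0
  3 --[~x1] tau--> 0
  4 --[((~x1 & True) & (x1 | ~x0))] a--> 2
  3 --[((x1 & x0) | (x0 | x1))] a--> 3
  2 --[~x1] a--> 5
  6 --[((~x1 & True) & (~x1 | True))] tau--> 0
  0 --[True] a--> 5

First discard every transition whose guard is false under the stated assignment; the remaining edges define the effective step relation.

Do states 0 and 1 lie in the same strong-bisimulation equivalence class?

Compute ~ classes (split until stable):
  round 0: {{0,1,2,3,4,5,6}}
  round 1: {{0,3},{1},{2,5},{4,6}}
  round 2: {{0},{1},{2,5},{3},{4,6}}
  round 3: {{0},{1},{2},{3},{4,6},{5}}
Fixed point at round 4; 6 class(es).
class of 0: {0}; class of 1: {1}

Answer: NOT BISIMILAR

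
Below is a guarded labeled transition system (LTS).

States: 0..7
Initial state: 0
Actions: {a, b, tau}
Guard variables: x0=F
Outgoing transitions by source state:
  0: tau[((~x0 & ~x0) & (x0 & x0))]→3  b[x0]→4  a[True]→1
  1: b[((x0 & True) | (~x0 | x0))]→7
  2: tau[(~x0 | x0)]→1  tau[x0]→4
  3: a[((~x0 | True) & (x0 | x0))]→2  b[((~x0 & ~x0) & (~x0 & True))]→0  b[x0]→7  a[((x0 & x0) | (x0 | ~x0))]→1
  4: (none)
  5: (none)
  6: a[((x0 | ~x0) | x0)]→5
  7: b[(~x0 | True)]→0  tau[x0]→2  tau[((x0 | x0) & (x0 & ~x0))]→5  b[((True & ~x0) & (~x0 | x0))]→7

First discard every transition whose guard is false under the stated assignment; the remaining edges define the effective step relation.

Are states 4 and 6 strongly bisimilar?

Answer: NOT BISIMILAR

Trace:
Bisimulation quotient by refinement:
  round 0: {{0,1,2,3,4,5,6,7}}
  round 1: {{0,6},{1,7},{2},{3},{4,5}}
  round 2: {{0},{1},{2},{3},{4,5},{6},{7}}
stable after 3 split(s): 7 block(s)
4∈{4,5}, 6∈{6}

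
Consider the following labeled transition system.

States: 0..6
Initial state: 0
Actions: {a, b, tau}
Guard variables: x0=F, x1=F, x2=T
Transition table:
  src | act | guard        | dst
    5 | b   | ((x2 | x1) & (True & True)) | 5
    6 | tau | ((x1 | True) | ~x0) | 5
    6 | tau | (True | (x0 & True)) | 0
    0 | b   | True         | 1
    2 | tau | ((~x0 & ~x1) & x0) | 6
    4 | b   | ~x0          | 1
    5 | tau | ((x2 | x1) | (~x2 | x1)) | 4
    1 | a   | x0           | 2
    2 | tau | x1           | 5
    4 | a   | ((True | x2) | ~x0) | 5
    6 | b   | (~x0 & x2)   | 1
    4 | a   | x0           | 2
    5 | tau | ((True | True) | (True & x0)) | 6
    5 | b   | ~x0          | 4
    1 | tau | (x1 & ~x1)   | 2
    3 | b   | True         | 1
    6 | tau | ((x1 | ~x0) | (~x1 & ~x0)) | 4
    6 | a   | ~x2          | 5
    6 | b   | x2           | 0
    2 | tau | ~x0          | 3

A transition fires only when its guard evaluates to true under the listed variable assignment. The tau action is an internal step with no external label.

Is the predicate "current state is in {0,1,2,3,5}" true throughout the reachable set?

Answer: INVARIANT HOLDS

Trace:
Inv-set: {0,1,2,3,5}
Reach set: {0,1}
  0: ✓
  1: ✓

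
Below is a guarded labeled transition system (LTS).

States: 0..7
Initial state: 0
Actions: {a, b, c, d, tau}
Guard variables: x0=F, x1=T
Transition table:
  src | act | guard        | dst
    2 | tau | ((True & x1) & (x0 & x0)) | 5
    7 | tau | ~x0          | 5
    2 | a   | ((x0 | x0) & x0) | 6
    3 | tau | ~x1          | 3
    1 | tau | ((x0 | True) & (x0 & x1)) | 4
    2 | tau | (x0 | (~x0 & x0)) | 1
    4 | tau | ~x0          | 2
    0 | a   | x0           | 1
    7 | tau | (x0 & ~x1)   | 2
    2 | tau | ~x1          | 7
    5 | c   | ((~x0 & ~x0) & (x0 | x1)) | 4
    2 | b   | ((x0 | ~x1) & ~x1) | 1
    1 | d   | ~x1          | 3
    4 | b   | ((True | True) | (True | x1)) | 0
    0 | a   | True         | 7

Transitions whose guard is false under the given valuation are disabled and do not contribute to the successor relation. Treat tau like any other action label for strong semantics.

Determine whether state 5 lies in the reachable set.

Answer: REACHABLE

Trace:
Guard filter leaves 5 enabled edge(s).
depth 0: {0}
depth 1: {7}  total {0,7}
depth 2: {5}  total {0,5,7}
depth 3: {4}  total {0,4,5,7}
depth 4: {2}  total {0,2,4,5,7}
Reach set: {0,2,4,5,7}
trace reaching 5: a·tau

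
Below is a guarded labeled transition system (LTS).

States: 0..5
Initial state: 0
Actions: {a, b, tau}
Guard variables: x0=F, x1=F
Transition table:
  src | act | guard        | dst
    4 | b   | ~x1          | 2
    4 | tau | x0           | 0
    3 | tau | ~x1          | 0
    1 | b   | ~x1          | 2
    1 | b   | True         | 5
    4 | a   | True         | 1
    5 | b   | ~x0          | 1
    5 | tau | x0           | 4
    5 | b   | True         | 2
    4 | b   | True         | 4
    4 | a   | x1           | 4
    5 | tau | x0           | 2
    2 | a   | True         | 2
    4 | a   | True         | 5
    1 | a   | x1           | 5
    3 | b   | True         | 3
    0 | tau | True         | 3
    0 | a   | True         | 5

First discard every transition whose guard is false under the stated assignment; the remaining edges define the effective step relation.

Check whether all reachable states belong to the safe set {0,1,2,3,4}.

Answer: INVARIANT VIOLATED at state 5

Working:
Allowed set {0,1,2,3,4}
Reachable = {0,1,2,3,5}
  0: ok
  1: ok
  2: ok
  3: ok
  5: outside
witness against invariant: a → 5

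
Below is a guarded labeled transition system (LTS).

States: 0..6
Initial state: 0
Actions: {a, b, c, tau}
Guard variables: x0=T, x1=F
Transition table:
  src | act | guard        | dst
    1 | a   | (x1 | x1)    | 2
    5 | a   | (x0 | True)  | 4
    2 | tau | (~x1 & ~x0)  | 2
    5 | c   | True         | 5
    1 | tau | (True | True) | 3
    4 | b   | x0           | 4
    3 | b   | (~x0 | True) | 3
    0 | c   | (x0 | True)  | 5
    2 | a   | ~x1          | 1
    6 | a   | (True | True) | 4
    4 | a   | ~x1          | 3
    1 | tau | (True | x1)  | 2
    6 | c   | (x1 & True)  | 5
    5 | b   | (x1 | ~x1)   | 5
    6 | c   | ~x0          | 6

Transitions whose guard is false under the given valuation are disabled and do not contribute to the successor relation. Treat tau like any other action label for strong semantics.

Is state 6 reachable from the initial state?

11 transition(s) survive guard evaluation.
depth 0: {0}
depth 1: {5}  now seen {0,5}
depth 2: {4}  now seen {0,4,5}
depth 3: {3}  now seen {0,3,4,5}
Reachable = {0,3,4,5}

Answer: UNREACHABLE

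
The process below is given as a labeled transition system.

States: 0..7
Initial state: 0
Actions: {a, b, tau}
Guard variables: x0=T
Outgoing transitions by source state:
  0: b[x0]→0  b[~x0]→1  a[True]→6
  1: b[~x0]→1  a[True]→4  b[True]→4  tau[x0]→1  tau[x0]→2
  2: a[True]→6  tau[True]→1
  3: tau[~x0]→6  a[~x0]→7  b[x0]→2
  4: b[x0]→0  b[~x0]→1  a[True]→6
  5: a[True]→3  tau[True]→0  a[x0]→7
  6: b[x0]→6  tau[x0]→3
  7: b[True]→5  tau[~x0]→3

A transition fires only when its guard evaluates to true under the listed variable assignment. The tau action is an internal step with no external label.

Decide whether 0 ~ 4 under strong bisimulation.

Compute ~ classes (split until stable):
  π0 = {{0,1,2,3,4,5,6,7}}
  π1 = {{0,4},{1},{2,5},{3,7},{6}}
  π2 = {{0,4},{1},{2},{3,7},{5},{6}}
  π3 = {{0,4},{1},{2},{3},{5},{6},{7}}
Fixed point at round 4; 7 class(es).
0∈{0,4}, 4∈{0,4}

Answer: BISIMILAR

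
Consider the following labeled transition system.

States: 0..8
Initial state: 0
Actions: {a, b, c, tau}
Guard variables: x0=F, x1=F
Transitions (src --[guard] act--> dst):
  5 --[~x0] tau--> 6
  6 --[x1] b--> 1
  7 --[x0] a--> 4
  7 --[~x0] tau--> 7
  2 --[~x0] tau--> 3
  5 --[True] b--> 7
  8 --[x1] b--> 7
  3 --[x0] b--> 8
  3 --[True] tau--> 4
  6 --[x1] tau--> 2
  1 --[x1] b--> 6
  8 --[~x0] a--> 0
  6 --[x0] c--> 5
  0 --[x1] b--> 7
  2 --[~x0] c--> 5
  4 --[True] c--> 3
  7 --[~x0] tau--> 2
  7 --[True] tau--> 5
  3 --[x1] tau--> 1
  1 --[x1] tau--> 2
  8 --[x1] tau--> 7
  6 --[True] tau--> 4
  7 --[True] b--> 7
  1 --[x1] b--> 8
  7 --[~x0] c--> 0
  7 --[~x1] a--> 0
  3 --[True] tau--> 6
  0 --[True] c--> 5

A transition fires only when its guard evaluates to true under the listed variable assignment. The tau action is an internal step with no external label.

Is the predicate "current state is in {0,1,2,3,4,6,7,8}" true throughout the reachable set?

Allowed set {0,1,2,3,4,6,7,8}
R = {0,2,3,4,5,6,7}
  0: ok
  2: ok
  3: ok
  4: ok
  5: outside
  6: ok
  7: ok
counterexample path to 5: c

Answer: INVARIANT VIOLATED at state 5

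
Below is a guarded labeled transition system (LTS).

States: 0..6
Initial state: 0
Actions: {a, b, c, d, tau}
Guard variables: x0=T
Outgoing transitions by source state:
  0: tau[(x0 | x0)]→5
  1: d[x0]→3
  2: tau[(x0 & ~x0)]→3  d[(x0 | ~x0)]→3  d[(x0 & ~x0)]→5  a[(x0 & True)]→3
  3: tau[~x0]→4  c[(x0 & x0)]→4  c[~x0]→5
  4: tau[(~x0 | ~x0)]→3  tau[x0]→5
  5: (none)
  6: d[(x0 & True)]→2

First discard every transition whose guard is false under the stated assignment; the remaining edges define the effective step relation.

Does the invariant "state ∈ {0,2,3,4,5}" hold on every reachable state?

Allowed set {0,2,3,4,5}
Reach set: {0,5}
  0: ✓
  5: ✓

Answer: INVARIANT HOLDS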